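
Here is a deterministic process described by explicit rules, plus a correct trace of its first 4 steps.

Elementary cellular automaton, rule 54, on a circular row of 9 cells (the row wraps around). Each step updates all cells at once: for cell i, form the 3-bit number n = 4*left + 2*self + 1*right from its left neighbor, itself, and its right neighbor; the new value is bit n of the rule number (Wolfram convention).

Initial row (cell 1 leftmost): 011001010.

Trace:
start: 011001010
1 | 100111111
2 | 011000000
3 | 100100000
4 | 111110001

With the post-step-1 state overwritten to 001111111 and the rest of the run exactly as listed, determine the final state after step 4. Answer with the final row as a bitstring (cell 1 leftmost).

state after step 1 := 001111111
2 | 110000000
3 | 001000001
4 | 111100011

111100011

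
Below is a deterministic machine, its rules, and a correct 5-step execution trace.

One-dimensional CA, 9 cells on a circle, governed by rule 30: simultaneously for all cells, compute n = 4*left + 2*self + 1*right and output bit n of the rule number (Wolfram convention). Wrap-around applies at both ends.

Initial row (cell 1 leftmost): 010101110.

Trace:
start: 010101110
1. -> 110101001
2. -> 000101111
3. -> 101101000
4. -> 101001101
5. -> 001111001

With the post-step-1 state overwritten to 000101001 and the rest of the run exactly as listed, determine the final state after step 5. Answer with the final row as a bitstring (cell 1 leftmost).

110000010

state after step 1 := 000101001
2. -> 101101111
3. -> 001001000
4. -> 011111100
5. -> 110000010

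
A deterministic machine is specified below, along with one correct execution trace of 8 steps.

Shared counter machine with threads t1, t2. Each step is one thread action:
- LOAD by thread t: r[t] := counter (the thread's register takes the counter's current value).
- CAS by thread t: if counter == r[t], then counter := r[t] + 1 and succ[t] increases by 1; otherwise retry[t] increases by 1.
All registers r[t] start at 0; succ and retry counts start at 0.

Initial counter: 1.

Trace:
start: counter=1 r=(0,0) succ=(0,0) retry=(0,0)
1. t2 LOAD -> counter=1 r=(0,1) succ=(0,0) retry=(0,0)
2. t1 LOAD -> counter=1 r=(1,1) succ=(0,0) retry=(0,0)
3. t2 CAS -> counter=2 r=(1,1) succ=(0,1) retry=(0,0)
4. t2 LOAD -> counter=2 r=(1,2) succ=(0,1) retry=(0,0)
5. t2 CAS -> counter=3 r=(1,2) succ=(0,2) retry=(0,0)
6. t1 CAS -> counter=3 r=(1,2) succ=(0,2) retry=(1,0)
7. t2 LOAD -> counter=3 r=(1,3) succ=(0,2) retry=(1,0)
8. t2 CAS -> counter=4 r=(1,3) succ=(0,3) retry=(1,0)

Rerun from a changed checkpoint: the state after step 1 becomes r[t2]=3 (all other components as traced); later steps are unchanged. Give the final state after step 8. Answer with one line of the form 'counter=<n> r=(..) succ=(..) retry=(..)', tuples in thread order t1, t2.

state after step 1 := counter=1 r=(0,3) succ=(0,0) retry=(0,0)
2. t1 LOAD -> counter=1 r=(1,3) succ=(0,0) retry=(0,0)
3. t2 CAS -> counter=1 r=(1,3) succ=(0,0) retry=(0,1)
4. t2 LOAD -> counter=1 r=(1,1) succ=(0,0) retry=(0,1)
5. t2 CAS -> counter=2 r=(1,1) succ=(0,1) retry=(0,1)
6. t1 CAS -> counter=2 r=(1,1) succ=(0,1) retry=(1,1)
7. t2 LOAD -> counter=2 r=(1,2) succ=(0,1) retry=(1,1)
8. t2 CAS -> counter=3 r=(1,2) succ=(0,2) retry=(1,1)

counter=3 r=(1,2) succ=(0,2) retry=(1,1)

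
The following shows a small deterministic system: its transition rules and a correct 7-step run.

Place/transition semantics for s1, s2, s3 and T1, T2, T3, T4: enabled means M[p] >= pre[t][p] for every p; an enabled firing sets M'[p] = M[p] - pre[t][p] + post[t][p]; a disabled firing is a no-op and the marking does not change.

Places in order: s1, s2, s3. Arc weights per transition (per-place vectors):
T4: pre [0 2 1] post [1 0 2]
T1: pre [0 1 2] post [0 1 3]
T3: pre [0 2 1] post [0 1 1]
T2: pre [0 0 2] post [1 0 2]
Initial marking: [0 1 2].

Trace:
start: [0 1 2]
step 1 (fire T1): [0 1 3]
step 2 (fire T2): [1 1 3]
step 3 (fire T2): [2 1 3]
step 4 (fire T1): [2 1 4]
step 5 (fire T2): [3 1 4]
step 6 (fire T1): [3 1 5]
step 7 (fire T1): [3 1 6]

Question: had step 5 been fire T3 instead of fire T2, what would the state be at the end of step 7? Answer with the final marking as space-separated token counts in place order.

(re-executing from step 5 with the substitution; state before step 5: [2 1 4])
step 5 (fire T3): [2 1 4]
step 6 (fire T1): [2 1 5]
step 7 (fire T1): [2 1 6]

2 1 6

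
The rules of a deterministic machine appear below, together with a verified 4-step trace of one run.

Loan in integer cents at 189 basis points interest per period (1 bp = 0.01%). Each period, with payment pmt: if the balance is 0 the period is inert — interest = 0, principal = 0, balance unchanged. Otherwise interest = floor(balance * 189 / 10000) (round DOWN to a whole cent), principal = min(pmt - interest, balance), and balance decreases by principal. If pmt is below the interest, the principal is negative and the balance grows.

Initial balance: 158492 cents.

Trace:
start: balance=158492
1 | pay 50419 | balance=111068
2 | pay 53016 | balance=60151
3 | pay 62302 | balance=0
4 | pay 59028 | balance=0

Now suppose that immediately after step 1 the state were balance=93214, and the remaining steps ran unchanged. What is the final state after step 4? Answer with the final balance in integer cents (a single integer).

state after step 1 := balance=93214
2 | pay 53016 | balance=41959
3 | pay 62302 | balance=0
4 | pay 59028 | balance=0

0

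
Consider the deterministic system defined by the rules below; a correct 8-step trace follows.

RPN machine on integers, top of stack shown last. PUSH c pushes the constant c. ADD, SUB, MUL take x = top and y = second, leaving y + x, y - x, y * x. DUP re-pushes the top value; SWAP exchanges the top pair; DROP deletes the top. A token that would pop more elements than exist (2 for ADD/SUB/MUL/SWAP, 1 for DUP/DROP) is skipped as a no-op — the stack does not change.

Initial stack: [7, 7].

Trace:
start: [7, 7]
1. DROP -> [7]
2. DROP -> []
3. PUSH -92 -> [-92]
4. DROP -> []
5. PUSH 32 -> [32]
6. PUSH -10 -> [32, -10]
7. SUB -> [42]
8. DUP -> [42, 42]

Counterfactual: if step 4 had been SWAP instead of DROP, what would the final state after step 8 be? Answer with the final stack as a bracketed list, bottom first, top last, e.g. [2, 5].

[-92, 42, 42]

(re-executing from step 4 with the substitution; state before step 4: [-92])
4. SWAP -> [-92]
5. PUSH 32 -> [-92, 32]
6. PUSH -10 -> [-92, 32, -10]
7. SUB -> [-92, 42]
8. DUP -> [-92, 42, 42]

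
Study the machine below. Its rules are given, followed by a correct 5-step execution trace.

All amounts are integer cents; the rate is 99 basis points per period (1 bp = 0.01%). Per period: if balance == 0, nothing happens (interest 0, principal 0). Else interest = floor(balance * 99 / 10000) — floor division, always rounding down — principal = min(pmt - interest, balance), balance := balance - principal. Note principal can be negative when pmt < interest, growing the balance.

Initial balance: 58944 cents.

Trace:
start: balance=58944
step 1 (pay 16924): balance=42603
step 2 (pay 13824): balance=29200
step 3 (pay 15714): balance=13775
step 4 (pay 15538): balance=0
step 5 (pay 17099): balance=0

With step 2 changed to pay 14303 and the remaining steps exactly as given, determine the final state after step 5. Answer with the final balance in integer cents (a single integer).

(re-executing from step 2 with the substitution; state before step 2: balance=42603)
step 2 (pay 14303): balance=28721
step 3 (pay 15714): balance=13291
step 4 (pay 15538): balance=0
step 5 (pay 17099): balance=0

0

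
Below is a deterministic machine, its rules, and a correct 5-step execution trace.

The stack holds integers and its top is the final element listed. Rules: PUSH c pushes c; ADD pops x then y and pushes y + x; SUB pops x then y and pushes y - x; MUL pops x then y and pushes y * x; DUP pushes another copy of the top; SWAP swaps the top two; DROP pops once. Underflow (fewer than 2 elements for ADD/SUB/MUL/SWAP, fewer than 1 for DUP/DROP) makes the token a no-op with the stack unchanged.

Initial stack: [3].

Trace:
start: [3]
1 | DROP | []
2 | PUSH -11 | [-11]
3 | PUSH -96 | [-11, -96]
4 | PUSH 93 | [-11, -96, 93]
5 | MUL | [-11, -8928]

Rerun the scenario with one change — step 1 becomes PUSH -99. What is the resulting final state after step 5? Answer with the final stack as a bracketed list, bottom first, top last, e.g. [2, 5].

[3, -99, -11, -8928]

(re-executing from step 1 with the substitution; state before step 1: [3])
1 | PUSH -99 | [3, -99]
2 | PUSH -11 | [3, -99, -11]
3 | PUSH -96 | [3, -99, -11, -96]
4 | PUSH 93 | [3, -99, -11, -96, 93]
5 | MUL | [3, -99, -11, -8928]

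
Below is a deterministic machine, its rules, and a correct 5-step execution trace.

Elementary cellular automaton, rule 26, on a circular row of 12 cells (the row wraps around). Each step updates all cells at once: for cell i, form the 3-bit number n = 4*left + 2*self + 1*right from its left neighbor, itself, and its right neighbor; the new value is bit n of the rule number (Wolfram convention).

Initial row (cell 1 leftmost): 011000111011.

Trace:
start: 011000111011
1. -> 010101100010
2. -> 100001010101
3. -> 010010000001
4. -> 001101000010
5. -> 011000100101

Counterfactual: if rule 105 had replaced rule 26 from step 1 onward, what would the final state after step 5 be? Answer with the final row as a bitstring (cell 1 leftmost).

(re-executing steps 1..5 under rule 105; state before step 1: 011000111011)
1. -> 111010101111
2. -> 001101011000
3. -> 101110111011
4. -> 111011101110
5. -> 101110111011

101110111011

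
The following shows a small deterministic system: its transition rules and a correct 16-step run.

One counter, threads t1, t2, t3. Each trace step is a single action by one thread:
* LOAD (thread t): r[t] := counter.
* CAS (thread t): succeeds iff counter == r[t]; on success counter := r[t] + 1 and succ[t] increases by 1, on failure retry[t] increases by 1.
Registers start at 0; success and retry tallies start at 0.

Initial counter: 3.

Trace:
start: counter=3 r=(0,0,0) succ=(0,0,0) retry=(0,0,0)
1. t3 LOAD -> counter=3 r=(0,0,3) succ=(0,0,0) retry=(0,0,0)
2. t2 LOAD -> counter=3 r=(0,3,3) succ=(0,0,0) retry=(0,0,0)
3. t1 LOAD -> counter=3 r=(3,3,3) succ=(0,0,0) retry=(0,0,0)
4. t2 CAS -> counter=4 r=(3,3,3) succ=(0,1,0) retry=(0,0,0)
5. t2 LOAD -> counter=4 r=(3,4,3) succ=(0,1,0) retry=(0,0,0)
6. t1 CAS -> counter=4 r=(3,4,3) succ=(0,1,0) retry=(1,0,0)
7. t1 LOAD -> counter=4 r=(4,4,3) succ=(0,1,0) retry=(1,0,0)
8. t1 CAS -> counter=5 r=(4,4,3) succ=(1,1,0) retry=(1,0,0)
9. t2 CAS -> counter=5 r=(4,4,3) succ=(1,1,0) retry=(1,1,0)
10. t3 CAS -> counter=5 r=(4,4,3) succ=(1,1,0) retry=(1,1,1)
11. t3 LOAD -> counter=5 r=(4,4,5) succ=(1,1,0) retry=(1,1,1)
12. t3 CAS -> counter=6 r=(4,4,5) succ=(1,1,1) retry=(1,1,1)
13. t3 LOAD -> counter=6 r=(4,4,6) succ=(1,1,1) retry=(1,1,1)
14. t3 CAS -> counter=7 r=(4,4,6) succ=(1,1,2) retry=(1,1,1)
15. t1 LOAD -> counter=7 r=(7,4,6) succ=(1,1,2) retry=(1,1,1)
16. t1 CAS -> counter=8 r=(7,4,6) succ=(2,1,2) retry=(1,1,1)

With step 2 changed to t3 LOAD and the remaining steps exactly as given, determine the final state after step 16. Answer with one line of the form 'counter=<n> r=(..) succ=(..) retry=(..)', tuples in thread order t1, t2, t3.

(re-executing from step 2 with the substitution; state before step 2: counter=3 r=(0,0,3) succ=(0,0,0) retry=(0,0,0))
2. t3 LOAD -> counter=3 r=(0,0,3) succ=(0,0,0) retry=(0,0,0)
3. t1 LOAD -> counter=3 r=(3,0,3) succ=(0,0,0) retry=(0,0,0)
4. t2 CAS -> counter=3 r=(3,0,3) succ=(0,0,0) retry=(0,1,0)
5. t2 LOAD -> counter=3 r=(3,3,3) succ=(0,0,0) retry=(0,1,0)
6. t1 CAS -> counter=4 r=(3,3,3) succ=(1,0,0) retry=(0,1,0)
7. t1 LOAD -> counter=4 r=(4,3,3) succ=(1,0,0) retry=(0,1,0)
8. t1 CAS -> counter=5 r=(4,3,3) succ=(2,0,0) retry=(0,1,0)
9. t2 CAS -> counter=5 r=(4,3,3) succ=(2,0,0) retry=(0,2,0)
10. t3 CAS -> counter=5 r=(4,3,3) succ=(2,0,0) retry=(0,2,1)
11. t3 LOAD -> counter=5 r=(4,3,5) succ=(2,0,0) retry=(0,2,1)
12. t3 CAS -> counter=6 r=(4,3,5) succ=(2,0,1) retry=(0,2,1)
13. t3 LOAD -> counter=6 r=(4,3,6) succ=(2,0,1) retry=(0,2,1)
14. t3 CAS -> counter=7 r=(4,3,6) succ=(2,0,2) retry=(0,2,1)
15. t1 LOAD -> counter=7 r=(7,3,6) succ=(2,0,2) retry=(0,2,1)
16. t1 CAS -> counter=8 r=(7,3,6) succ=(3,0,2) retry=(0,2,1)

counter=8 r=(7,3,6) succ=(3,0,2) retry=(0,2,1)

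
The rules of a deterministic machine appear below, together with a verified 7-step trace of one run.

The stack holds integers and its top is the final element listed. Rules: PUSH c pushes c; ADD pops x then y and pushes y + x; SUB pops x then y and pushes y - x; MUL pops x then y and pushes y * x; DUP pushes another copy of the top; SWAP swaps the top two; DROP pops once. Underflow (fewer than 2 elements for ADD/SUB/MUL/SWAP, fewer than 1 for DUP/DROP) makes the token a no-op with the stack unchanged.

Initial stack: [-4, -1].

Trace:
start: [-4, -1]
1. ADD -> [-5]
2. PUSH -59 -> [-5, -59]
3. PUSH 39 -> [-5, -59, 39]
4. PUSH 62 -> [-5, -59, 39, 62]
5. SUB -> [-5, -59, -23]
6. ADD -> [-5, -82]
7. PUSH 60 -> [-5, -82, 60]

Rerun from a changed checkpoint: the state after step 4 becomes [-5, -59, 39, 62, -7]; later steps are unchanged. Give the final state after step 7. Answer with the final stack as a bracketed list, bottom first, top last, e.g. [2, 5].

[-5, -59, 108, 60]

state after step 4 := [-5, -59, 39, 62, -7]
5. SUB -> [-5, -59, 39, 69]
6. ADD -> [-5, -59, 108]
7. PUSH 60 -> [-5, -59, 108, 60]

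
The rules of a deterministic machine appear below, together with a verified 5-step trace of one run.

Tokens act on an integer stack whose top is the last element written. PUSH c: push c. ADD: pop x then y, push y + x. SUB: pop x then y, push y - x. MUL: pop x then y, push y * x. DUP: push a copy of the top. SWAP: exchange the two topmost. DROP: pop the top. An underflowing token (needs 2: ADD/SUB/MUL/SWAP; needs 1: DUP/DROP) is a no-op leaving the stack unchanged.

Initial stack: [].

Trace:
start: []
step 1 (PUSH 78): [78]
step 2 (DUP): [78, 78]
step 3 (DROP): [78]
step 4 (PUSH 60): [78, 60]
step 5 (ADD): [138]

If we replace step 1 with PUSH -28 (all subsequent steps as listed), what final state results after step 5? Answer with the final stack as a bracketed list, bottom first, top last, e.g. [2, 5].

(re-executing from step 1 with the substitution; state before step 1: [])
step 1 (PUSH -28): [-28]
step 2 (DUP): [-28, -28]
step 3 (DROP): [-28]
step 4 (PUSH 60): [-28, 60]
step 5 (ADD): [32]

[32]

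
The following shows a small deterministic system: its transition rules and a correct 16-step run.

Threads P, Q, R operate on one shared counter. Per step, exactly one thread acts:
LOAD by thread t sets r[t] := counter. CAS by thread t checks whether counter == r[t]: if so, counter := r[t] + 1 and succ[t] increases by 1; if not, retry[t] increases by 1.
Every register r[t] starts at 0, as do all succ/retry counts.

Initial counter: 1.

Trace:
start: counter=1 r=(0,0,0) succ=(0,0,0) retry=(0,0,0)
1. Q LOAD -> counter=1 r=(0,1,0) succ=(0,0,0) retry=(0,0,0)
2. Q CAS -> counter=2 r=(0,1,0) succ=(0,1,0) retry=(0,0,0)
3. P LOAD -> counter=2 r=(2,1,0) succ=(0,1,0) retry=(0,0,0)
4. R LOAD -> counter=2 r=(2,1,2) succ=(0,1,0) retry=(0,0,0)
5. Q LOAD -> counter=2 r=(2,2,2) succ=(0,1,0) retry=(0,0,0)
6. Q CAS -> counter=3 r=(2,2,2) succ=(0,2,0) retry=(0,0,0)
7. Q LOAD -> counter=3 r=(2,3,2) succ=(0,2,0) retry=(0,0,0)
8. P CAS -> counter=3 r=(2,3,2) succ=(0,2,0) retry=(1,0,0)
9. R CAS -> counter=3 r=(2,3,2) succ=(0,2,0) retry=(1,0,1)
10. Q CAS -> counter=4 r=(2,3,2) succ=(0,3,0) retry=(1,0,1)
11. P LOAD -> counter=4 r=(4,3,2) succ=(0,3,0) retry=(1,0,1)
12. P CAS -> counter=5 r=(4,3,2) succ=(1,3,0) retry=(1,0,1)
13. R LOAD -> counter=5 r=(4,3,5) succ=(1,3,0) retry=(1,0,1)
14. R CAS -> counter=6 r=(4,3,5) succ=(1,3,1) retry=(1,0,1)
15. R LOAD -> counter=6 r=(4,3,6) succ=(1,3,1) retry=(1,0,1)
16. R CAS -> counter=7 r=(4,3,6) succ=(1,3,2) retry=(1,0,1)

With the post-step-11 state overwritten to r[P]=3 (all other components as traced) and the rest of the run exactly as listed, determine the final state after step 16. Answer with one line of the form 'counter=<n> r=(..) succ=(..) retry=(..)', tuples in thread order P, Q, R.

counter=6 r=(3,3,5) succ=(0,3,2) retry=(2,0,1)

state after step 11 := counter=4 r=(3,3,2) succ=(0,3,0) retry=(1,0,1)
12. P CAS -> counter=4 r=(3,3,2) succ=(0,3,0) retry=(2,0,1)
13. R LOAD -> counter=4 r=(3,3,4) succ=(0,3,0) retry=(2,0,1)
14. R CAS -> counter=5 r=(3,3,4) succ=(0,3,1) retry=(2,0,1)
15. R LOAD -> counter=5 r=(3,3,5) succ=(0,3,1) retry=(2,0,1)
16. R CAS -> counter=6 r=(3,3,5) succ=(0,3,2) retry=(2,0,1)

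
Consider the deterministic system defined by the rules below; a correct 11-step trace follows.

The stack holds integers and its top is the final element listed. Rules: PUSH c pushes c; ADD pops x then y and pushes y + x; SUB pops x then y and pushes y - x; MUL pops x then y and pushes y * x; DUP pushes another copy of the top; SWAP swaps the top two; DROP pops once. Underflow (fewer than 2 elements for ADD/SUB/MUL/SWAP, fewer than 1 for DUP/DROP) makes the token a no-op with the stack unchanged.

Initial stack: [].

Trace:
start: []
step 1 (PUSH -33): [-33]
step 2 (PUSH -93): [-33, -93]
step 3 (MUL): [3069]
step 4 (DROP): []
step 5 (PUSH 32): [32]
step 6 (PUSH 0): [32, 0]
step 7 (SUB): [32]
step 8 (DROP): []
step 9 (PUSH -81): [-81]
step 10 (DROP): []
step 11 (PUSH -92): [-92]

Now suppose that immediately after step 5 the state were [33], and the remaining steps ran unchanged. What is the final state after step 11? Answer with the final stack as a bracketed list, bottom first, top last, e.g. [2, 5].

[-92]

state after step 5 := [33]
step 6 (PUSH 0): [33, 0]
step 7 (SUB): [33]
step 8 (DROP): []
step 9 (PUSH -81): [-81]
step 10 (DROP): []
step 11 (PUSH -92): [-92]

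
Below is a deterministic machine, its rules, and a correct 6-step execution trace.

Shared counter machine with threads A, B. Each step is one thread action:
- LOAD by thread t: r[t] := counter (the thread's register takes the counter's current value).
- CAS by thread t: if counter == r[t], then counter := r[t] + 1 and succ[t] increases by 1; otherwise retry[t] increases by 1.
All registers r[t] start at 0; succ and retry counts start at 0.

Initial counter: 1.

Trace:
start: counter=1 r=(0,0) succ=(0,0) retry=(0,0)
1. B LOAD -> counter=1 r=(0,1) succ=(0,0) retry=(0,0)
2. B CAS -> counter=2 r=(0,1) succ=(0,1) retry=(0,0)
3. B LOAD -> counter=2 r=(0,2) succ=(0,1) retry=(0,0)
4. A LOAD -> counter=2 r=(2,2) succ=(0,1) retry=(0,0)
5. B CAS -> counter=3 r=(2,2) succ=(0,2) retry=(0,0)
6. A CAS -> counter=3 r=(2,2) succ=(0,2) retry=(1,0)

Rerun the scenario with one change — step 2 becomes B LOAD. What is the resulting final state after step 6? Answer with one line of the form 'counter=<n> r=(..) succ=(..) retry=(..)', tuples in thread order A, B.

counter=2 r=(1,1) succ=(0,1) retry=(1,0)

(re-executing from step 2 with the substitution; state before step 2: counter=1 r=(0,1) succ=(0,0) retry=(0,0))
2. B LOAD -> counter=1 r=(0,1) succ=(0,0) retry=(0,0)
3. B LOAD -> counter=1 r=(0,1) succ=(0,0) retry=(0,0)
4. A LOAD -> counter=1 r=(1,1) succ=(0,0) retry=(0,0)
5. B CAS -> counter=2 r=(1,1) succ=(0,1) retry=(0,0)
6. A CAS -> counter=2 r=(1,1) succ=(0,1) retry=(1,0)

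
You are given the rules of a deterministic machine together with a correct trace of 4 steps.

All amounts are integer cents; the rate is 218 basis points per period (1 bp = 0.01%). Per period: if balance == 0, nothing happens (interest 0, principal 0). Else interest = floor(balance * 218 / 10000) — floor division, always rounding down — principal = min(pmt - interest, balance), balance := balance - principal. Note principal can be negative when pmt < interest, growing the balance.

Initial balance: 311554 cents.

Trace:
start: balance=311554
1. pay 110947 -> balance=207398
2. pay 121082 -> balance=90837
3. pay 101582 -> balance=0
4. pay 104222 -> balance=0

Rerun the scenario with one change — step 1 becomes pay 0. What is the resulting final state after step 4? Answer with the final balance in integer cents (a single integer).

(re-executing from step 1 with the substitution; state before step 1: balance=311554)
1. pay 0 -> balance=318345
2. pay 121082 -> balance=204202
3. pay 101582 -> balance=107071
4. pay 104222 -> balance=5183

5183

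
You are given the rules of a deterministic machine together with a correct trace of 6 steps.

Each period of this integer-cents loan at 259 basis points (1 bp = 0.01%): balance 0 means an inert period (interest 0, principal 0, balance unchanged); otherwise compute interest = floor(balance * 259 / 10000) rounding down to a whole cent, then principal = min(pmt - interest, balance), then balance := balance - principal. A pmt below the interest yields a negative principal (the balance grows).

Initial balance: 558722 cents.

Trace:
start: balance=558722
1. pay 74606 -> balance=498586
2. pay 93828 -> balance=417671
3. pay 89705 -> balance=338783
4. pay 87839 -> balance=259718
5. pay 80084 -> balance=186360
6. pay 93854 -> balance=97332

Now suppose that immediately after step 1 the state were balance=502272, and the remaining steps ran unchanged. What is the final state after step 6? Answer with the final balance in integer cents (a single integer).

state after step 1 := balance=502272
2. pay 93828 -> balance=421452
3. pay 89705 -> balance=342662
4. pay 87839 -> balance=263697
5. pay 80084 -> balance=190442
6. pay 93854 -> balance=101520

101520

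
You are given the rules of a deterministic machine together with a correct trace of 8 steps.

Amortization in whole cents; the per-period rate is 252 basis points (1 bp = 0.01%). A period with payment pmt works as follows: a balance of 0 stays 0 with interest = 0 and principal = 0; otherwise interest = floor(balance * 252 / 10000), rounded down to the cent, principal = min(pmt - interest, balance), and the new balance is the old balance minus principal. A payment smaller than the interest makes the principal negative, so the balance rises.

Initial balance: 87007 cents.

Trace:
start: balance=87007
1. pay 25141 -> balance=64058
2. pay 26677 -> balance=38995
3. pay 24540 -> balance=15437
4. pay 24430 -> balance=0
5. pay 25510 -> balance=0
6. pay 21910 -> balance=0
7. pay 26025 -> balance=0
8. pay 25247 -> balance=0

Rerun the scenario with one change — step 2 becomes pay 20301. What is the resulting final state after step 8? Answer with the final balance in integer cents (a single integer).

(re-executing from step 2 with the substitution; state before step 2: balance=64058)
2. pay 20301 -> balance=45371
3. pay 24540 -> balance=21974
4. pay 24430 -> balance=0
5. pay 25510 -> balance=0
6. pay 21910 -> balance=0
7. pay 26025 -> balance=0
8. pay 25247 -> balance=0

0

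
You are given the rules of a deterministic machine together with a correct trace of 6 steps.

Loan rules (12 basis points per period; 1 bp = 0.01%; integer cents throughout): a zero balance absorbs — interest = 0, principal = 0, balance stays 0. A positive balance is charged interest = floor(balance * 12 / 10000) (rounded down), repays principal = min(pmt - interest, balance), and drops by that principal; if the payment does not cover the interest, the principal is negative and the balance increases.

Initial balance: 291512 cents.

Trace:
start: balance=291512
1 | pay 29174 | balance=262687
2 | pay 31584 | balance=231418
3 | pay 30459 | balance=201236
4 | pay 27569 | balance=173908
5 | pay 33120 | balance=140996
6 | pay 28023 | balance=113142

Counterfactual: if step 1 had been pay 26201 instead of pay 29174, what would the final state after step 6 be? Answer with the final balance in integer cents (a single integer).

116133

(re-executing from step 1 with the substitution; state before step 1: balance=291512)
1 | pay 26201 | balance=265660
2 | pay 31584 | balance=234394
3 | pay 30459 | balance=204216
4 | pay 27569 | balance=176892
5 | pay 33120 | balance=143984
6 | pay 28023 | balance=116133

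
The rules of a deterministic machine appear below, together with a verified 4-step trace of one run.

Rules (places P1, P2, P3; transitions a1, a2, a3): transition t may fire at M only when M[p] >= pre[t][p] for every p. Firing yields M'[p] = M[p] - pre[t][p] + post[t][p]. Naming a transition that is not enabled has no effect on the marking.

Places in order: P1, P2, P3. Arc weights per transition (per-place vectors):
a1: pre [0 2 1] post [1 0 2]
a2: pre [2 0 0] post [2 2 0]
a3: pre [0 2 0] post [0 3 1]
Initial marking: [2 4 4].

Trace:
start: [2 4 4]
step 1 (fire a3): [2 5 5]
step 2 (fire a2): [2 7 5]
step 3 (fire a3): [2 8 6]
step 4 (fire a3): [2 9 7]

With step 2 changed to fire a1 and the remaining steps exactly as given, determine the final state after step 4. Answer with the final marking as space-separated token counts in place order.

(re-executing from step 2 with the substitution; state before step 2: [2 5 5])
step 2 (fire a1): [3 3 6]
step 3 (fire a3): [3 4 7]
step 4 (fire a3): [3 5 8]

3 5 8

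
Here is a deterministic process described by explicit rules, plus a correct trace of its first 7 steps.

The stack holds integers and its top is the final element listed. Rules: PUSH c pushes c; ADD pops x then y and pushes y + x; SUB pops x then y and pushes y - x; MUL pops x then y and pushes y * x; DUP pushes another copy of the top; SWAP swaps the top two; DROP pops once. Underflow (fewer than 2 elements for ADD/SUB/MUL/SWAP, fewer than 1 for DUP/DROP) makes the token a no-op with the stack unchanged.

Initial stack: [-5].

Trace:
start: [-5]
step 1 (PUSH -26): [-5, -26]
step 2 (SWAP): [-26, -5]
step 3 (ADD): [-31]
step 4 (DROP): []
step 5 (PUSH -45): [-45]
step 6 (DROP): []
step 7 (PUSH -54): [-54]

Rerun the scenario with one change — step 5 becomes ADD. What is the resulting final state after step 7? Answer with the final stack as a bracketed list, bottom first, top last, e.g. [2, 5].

[-54]

(re-executing from step 5 with the substitution; state before step 5: [])
step 5 (ADD): []
step 6 (DROP): []
step 7 (PUSH -54): [-54]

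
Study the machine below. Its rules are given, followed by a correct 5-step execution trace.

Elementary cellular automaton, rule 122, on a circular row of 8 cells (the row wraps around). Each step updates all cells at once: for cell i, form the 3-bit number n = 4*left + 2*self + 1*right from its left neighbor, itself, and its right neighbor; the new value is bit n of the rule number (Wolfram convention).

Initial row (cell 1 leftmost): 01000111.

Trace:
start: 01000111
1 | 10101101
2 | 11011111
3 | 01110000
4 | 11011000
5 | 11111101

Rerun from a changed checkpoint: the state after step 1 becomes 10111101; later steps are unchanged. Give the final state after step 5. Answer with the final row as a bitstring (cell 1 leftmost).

11111111

state after step 1 := 10111101
2 | 11100111
3 | 00111100
4 | 01100110
5 | 11111111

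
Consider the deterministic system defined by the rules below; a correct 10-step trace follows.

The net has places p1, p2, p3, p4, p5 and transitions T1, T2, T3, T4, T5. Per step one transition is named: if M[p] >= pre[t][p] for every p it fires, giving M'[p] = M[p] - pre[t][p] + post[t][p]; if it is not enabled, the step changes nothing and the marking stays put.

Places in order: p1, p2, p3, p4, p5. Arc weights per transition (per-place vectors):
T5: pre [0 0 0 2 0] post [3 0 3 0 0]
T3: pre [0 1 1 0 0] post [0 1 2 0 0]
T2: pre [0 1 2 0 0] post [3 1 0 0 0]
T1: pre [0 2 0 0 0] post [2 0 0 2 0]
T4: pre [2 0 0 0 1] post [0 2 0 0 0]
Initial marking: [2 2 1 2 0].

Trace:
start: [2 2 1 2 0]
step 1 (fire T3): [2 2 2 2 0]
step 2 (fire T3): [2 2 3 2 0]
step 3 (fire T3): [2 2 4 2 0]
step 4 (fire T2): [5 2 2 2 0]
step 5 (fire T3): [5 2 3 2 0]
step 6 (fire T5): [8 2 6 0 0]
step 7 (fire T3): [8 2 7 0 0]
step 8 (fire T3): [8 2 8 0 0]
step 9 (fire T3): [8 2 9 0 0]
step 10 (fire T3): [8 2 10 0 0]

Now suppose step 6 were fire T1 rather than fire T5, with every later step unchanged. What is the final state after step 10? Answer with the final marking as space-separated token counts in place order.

7 0 3 4 0

(re-executing from step 6 with the substitution; state before step 6: [5 2 3 2 0])
step 6 (fire T1): [7 0 3 4 0]
step 7 (fire T3): [7 0 3 4 0]
step 8 (fire T3): [7 0 3 4 0]
step 9 (fire T3): [7 0 3 4 0]
step 10 (fire T3): [7 0 3 4 0]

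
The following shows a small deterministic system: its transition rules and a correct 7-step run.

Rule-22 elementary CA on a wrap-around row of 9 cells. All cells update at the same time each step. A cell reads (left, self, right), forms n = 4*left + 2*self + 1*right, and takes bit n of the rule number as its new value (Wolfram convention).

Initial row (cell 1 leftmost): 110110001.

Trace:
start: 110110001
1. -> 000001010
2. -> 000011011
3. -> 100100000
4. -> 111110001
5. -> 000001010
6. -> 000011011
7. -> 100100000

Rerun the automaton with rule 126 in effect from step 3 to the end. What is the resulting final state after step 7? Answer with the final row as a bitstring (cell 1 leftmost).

(re-executing steps 3..7 under rule 126; state before step 3: 000011011)
3. -> 100111111
4. -> 111100000
5. -> 100110001
6. -> 111111011
7. -> 000001110

000001110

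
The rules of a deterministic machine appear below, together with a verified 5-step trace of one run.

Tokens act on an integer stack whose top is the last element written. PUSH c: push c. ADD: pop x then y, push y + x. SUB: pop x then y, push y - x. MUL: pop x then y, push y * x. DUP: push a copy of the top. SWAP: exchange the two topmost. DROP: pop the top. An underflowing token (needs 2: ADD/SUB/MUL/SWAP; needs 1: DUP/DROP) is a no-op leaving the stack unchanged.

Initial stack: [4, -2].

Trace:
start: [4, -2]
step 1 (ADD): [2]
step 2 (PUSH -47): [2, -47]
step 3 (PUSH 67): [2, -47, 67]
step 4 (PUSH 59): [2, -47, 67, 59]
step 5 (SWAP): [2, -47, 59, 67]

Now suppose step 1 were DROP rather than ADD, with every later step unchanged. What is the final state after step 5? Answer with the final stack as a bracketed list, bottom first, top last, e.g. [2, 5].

(re-executing from step 1 with the substitution; state before step 1: [4, -2])
step 1 (DROP): [4]
step 2 (PUSH -47): [4, -47]
step 3 (PUSH 67): [4, -47, 67]
step 4 (PUSH 59): [4, -47, 67, 59]
step 5 (SWAP): [4, -47, 59, 67]

[4, -47, 59, 67]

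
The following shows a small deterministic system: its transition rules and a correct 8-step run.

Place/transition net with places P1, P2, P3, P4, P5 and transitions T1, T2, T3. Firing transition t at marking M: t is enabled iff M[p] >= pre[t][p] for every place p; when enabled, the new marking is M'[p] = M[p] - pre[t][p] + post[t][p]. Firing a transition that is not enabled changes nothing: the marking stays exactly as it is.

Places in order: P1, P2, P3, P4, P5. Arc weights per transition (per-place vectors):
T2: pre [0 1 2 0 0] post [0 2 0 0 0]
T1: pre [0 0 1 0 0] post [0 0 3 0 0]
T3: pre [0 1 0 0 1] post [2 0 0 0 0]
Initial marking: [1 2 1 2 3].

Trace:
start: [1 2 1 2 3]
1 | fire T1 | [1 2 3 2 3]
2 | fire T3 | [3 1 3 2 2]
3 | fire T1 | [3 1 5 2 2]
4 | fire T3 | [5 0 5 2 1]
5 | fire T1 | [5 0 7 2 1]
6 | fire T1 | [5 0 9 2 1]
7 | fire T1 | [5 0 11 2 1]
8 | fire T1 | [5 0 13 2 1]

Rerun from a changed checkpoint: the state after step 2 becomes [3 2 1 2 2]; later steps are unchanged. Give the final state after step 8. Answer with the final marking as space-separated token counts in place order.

state after step 2 := [3 2 1 2 2]
3 | fire T1 | [3 2 3 2 2]
4 | fire T3 | [5 1 3 2 1]
5 | fire T1 | [5 1 5 2 1]
6 | fire T1 | [5 1 7 2 1]
7 | fire T1 | [5 1 9 2 1]
8 | fire T1 | [5 1 11 2 1]

5 1 11 2 1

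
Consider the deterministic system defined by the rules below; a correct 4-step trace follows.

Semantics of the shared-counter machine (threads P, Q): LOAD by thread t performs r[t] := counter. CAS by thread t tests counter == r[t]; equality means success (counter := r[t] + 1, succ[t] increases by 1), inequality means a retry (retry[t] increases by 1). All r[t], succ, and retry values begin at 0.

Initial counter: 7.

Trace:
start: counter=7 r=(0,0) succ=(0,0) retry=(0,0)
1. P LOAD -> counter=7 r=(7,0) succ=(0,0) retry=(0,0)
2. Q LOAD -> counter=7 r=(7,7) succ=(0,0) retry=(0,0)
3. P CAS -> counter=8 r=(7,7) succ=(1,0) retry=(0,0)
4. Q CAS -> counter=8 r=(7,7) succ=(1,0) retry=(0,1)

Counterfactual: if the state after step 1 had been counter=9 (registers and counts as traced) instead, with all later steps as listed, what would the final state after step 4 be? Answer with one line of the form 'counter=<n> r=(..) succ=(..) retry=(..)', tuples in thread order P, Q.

state after step 1 := counter=9 r=(7,0) succ=(0,0) retry=(0,0)
2. Q LOAD -> counter=9 r=(7,9) succ=(0,0) retry=(0,0)
3. P CAS -> counter=9 r=(7,9) succ=(0,0) retry=(1,0)
4. Q CAS -> counter=10 r=(7,9) succ=(0,1) retry=(1,0)

counter=10 r=(7,9) succ=(0,1) retry=(1,0)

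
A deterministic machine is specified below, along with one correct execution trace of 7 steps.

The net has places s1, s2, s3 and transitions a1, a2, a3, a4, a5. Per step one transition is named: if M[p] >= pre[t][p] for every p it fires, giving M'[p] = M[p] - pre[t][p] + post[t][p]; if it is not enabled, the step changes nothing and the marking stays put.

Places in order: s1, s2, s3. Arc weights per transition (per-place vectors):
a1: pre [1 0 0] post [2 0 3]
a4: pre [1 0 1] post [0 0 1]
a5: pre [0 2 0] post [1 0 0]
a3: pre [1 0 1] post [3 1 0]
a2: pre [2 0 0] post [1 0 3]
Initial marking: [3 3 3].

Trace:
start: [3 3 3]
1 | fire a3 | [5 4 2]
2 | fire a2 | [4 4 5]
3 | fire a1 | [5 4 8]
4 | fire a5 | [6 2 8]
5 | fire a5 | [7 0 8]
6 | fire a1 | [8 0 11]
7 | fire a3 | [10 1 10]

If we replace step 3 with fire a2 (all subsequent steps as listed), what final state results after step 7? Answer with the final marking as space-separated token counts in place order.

(re-executing from step 3 with the substitution; state before step 3: [4 4 5])
3 | fire a2 | [3 4 8]
4 | fire a5 | [4 2 8]
5 | fire a5 | [5 0 8]
6 | fire a1 | [6 0 11]
7 | fire a3 | [8 1 10]

8 1 10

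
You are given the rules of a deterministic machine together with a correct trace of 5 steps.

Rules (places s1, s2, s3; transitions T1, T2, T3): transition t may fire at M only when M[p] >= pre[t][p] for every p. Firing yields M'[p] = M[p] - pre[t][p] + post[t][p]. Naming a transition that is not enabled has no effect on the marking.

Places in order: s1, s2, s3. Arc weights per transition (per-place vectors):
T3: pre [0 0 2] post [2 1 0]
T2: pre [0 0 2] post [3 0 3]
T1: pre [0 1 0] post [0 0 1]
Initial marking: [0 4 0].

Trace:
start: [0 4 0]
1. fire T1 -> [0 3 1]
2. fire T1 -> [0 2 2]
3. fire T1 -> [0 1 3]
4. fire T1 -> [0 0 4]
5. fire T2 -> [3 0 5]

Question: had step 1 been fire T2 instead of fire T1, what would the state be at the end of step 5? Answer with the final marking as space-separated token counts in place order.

(re-executing from step 1 with the substitution; state before step 1: [0 4 0])
1. fire T2 -> [0 4 0]
2. fire T1 -> [0 3 1]
3. fire T1 -> [0 2 2]
4. fire T1 -> [0 1 3]
5. fire T2 -> [3 1 4]

3 1 4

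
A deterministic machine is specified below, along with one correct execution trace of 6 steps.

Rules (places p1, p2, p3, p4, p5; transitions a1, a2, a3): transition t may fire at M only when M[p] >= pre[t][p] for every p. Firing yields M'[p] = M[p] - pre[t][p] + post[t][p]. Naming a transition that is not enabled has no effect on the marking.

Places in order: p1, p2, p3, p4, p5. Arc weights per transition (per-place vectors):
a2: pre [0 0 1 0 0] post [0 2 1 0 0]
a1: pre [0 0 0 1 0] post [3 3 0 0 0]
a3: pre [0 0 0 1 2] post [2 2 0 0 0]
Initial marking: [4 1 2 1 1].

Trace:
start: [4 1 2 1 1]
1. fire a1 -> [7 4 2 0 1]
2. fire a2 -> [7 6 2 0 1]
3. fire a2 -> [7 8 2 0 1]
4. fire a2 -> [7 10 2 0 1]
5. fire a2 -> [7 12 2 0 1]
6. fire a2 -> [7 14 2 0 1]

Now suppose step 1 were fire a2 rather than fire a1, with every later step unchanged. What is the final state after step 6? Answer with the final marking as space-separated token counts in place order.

(re-executing from step 1 with the substitution; state before step 1: [4 1 2 1 1])
1. fire a2 -> [4 3 2 1 1]
2. fire a2 -> [4 5 2 1 1]
3. fire a2 -> [4 7 2 1 1]
4. fire a2 -> [4 9 2 1 1]
5. fire a2 -> [4 11 2 1 1]
6. fire a2 -> [4 13 2 1 1]

4 13 2 1 1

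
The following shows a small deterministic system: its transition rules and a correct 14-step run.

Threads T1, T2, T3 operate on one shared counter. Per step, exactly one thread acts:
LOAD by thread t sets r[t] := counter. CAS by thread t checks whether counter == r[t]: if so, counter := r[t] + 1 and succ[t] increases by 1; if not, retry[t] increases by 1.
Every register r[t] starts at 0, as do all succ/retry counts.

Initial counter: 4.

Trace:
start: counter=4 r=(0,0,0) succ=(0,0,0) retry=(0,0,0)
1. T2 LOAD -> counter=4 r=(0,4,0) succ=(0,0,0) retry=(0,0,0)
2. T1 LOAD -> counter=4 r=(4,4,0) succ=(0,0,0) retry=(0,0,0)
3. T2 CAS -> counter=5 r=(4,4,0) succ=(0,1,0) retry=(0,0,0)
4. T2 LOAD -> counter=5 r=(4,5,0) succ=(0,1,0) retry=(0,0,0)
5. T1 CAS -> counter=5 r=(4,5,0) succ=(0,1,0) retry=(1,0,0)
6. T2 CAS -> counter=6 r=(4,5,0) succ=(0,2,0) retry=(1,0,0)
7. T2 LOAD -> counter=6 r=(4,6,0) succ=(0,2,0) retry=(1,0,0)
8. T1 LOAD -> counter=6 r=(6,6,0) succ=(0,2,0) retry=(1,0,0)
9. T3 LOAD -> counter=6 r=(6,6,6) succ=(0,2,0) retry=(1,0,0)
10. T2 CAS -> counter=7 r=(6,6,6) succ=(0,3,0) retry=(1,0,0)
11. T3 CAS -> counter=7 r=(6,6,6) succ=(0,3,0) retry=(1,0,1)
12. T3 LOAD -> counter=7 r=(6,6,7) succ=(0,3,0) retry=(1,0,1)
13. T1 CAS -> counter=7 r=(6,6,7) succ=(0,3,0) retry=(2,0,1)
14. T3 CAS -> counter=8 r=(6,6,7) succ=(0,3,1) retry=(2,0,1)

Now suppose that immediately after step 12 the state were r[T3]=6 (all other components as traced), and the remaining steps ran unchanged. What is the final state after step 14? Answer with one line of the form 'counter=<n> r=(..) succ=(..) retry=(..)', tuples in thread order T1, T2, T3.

state after step 12 := counter=7 r=(6,6,6) succ=(0,3,0) retry=(1,0,1)
13. T1 CAS -> counter=7 r=(6,6,6) succ=(0,3,0) retry=(2,0,1)
14. T3 CAS -> counter=7 r=(6,6,6) succ=(0,3,0) retry=(2,0,2)

counter=7 r=(6,6,6) succ=(0,3,0) retry=(2,0,2)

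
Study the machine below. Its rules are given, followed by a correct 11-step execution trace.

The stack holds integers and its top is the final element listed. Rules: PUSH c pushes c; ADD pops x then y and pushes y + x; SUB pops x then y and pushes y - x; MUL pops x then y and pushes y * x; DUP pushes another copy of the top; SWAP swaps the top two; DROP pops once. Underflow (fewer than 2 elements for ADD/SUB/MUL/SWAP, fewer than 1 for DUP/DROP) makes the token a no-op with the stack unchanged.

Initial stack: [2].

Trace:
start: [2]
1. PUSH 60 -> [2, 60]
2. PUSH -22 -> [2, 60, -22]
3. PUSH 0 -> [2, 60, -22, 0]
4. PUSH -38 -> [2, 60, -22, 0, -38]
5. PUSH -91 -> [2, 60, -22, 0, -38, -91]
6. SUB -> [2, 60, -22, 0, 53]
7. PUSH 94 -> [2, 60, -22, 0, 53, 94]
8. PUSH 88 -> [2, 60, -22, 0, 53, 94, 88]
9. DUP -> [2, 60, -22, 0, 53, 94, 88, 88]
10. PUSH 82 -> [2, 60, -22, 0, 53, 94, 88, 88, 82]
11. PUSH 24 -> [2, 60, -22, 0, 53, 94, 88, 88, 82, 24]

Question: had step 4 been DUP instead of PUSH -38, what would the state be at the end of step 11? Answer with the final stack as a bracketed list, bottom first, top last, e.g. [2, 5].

[2, 60, -22, 0, 91, 94, 88, 88, 82, 24]

(re-executing from step 4 with the substitution; state before step 4: [2, 60, -22, 0])
4. DUP -> [2, 60, -22, 0, 0]
5. PUSH -91 -> [2, 60, -22, 0, 0, -91]
6. SUB -> [2, 60, -22, 0, 91]
7. PUSH 94 -> [2, 60, -22, 0, 91, 94]
8. PUSH 88 -> [2, 60, -22, 0, 91, 94, 88]
9. DUP -> [2, 60, -22, 0, 91, 94, 88, 88]
10. PUSH 82 -> [2, 60, -22, 0, 91, 94, 88, 88, 82]
11. PUSH 24 -> [2, 60, -22, 0, 91, 94, 88, 88, 82, 24]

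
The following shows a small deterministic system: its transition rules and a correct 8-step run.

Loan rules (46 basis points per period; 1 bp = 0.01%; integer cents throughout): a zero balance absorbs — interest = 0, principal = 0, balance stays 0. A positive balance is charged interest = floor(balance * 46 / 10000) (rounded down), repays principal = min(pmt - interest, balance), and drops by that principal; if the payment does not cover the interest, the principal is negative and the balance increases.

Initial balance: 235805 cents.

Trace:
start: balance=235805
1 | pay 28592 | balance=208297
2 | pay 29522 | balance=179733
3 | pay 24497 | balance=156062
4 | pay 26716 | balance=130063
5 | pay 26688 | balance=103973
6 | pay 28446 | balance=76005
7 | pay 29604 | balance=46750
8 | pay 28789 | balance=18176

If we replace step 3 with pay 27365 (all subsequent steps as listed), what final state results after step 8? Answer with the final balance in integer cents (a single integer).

15241

(re-executing from step 3 with the substitution; state before step 3: balance=179733)
3 | pay 27365 | balance=153194
4 | pay 26716 | balance=127182
5 | pay 26688 | balance=101079
6 | pay 28446 | balance=73097
7 | pay 29604 | balance=43829
8 | pay 28789 | balance=15241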